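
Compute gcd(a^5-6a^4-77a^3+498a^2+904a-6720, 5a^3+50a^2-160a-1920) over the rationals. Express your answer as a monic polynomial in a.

a^2+2a-48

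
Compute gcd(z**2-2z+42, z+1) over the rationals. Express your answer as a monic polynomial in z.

1

Repeated division with remainder:
  z**2-2z+42 = (z-3)(z+1) + (45)
  z+1 = ((1/45)z+1/45)(45) + (0)
The last nonzero remainder is the constant 45, so the polynomials are coprime and gcd = 1.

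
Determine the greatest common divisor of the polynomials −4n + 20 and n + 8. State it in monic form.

By polynomial division,
  −4n + 20 = (−4)(n + 8) + (52)
  n + 8 = ((1/52)n + 2/13)(52) + (0)
The last nonzero remainder is the constant 52, so the polynomials are coprime and gcd = 1.

1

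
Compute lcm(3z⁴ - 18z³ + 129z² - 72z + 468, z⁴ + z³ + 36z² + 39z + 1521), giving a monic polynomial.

Apply the Euclidean algorithm:
  3z⁴ - 18z³ + 129z² - 72z + 468 = (3)(z⁴ + z³ + 36z² + 39z + 1521) + (-21z³ + 21z² - 189z - 4095)
  z⁴ + z³ + 36z² + 39z + 1521 = (-(1/21)z - 2/21)(-21z³ + 21z² - 189z - 4095) + (29z² - 174z + 1131)
  -21z³ + 21z² - 189z - 4095 = (-(21/29)z - 105/29)(29z² - 174z + 1131) + (0)
Last nonzero remainder: 29z² - 174z + 1131. Dividing through by 29 gives the monic gcd z² - 6z + 39.
Then lcm(f, g) = f·g / gcd(f, g); expanding and making the result monic gives the answer.

z⁶ + z⁵ + 40z⁴ + 43z³ + 1665z² + 156z + 6084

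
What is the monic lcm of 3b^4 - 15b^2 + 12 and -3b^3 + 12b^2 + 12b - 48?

Repeated division with remainder:
  3b^4 - 15b^2 + 12 = (-b - 4)(-3b^3 + 12b^2 + 12b - 48) + (45b^2 - 180)
  -3b^3 + 12b^2 + 12b - 48 = (-(1/15)b + 4/15)(45b^2 - 180) + (0)
Last nonzero remainder: 45b^2 - 180. Dividing through by 45 gives the monic gcd b^2 - 4.
Then lcm(f, g) = f·g / gcd(f, g); expanding and making the result monic gives the answer.

b^5 - 4b^4 - 5b^3 + 20b^2 + 4b - 16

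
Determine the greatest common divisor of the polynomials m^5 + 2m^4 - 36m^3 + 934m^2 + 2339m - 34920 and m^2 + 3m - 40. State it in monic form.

m^2 + 3m - 40

Repeated division with remainder:
  m^5 + 2m^4 - 36m^3 + 934m^2 + 2339m - 34920 = (m^3 - m^2 + 7m + 873)(m^2 + 3m - 40) + (0)
The last nonzero remainder m^2 + 3m - 40 is already monic.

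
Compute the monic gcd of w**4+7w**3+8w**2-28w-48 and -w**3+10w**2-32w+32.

By polynomial division,
  w**4+7w**3+8w**2-28w-48 = (-w-17)(-w**3+10w**2-32w+32) + (146w**2-540w+496)
  -w**3+10w**2-32w+32 = (-(1/146)w+230/5329)(146w**2-540w+496) + (-(28224/5329)w+56448/5329)
  146w**2-540w+496 = (-(389017/14112)w+165199/3528)(-(28224/5329)w+56448/5329) + (0)
Last nonzero remainder: -(28224/5329)w+56448/5329. Dividing through by -28224/5329 gives the monic gcd w-2.

w-2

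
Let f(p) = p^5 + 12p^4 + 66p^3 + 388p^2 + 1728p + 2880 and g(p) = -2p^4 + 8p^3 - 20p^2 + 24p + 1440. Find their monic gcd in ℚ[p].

p^3 + 2p^2 + 22p + 120

Apply the Euclidean algorithm:
  p^5 + 12p^4 + 66p^3 + 388p^2 + 1728p + 2880 = (-(1/2)p - 8)(-2p^4 + 8p^3 - 20p^2 + 24p + 1440) + (120p^3 + 240p^2 + 2640p + 14400)
  -2p^4 + 8p^3 - 20p^2 + 24p + 1440 = (-(1/60)p + 1/10)(120p^3 + 240p^2 + 2640p + 14400) + (0)
Last nonzero remainder: 120p^3 + 240p^2 + 2640p + 14400. Dividing through by 120 gives the monic gcd p^3 + 2p^2 + 22p + 120.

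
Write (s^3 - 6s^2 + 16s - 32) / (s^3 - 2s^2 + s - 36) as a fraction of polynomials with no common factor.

Repeated division with remainder:
  s^3 - 6s^2 + 16s - 32 = (s^3 - 2s^2 + s - 36) + (-4s^2 + 15s + 4)
  s^3 - 2s^2 + s - 36 = (-(1/4)s - 7/16)(-4s^2 + 15s + 4) + ((137/16)s - 137/4)
  -4s^2 + 15s + 4 = (-(64/137)s - 16/137)((137/16)s - 137/4) + (0)
Last nonzero remainder: (137/16)s - 137/4. Dividing through by 137/16 gives the monic gcd s - 4.
Cancel s - 4 from numerator and denominator to get the reduced form.

(s^2 - 2s + 8)/(s^2 + 2s + 9)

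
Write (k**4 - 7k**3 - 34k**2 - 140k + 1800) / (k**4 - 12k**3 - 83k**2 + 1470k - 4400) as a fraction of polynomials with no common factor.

(k**2 + 8k + 36)/(k**2 + 3k - 88)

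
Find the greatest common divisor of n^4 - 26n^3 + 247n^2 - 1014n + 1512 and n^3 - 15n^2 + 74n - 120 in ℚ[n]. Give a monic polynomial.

Apply the Euclidean algorithm:
  n^4 - 26n^3 + 247n^2 - 1014n + 1512 = (n - 11)(n^3 - 15n^2 + 74n - 120) + (8n^2 - 80n + 192)
  n^3 - 15n^2 + 74n - 120 = ((1/8)n - 5/8)(8n^2 - 80n + 192) + (0)
Last nonzero remainder: 8n^2 - 80n + 192. Dividing through by 8 gives the monic gcd n^2 - 10n + 24.

n^2 - 10n + 24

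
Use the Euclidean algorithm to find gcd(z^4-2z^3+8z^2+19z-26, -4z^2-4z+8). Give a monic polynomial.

z^2+z-2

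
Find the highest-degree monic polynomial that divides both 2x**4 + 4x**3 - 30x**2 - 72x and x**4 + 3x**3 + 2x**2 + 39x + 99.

x**2 + 6x + 9

Apply the Euclidean algorithm:
  2x**4 + 4x**3 - 30x**2 - 72x = (2)(x**4 + 3x**3 + 2x**2 + 39x + 99) + (-2x**3 - 34x**2 - 150x - 198)
  x**4 + 3x**3 + 2x**2 + 39x + 99 = (-(1/2)x + 7)(-2x**3 - 34x**2 - 150x - 198) + (165x**2 + 990x + 1485)
  -2x**3 - 34x**2 - 150x - 198 = (-(2/165)x - 2/15)(165x**2 + 990x + 1485) + (0)
Last nonzero remainder: 165x**2 + 990x + 1485. Dividing through by 165 gives the monic gcd x**2 + 6x + 9.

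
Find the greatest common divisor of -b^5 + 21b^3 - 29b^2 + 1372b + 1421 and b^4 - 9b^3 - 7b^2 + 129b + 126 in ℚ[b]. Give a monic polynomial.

By polynomial division,
  -b^5 + 21b^3 - 29b^2 + 1372b + 1421 = (-b - 9)(b^4 - 9b^3 - 7b^2 + 129b + 126) + (-67b^3 + 37b^2 + 2659b + 2555)
  b^4 - 9b^3 - 7b^2 + 129b + 126 = (-(1/67)b + 566/4489)(-67b^3 + 37b^2 + 2659b + 2555) + ((125788/4489)b^2 - (754728/4489)b - 880516/4489)
  -67b^3 + 37b^2 + 2659b + 2555 = (-(300763/125788)b - 1638485/125788)((125788/4489)b^2 - (754728/4489)b - 880516/4489) + (0)
Last nonzero remainder: (125788/4489)b^2 - (754728/4489)b - 880516/4489. Dividing through by 125788/4489 gives the monic gcd b^2 - 6b - 7.

b^2 - 6b - 7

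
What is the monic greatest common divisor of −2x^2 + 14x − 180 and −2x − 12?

1

By polynomial division,
  −2x^2 + 14x − 180 = (x − 13)(−2x − 12) + (−336)
  −2x − 12 = ((1/168)x + 1/28)(−336) + (0)
The last nonzero remainder is the constant −336, so the polynomials are coprime and gcd = 1.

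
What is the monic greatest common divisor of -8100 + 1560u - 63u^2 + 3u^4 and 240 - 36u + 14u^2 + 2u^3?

10 + u

By polynomial division,
  3u^4 - 63u^2 + 1560u - 8100 = ((3/2)u - 21/2)(2u^3 + 14u^2 - 36u + 240) + (138u^2 + 822u - 5580)
  2u^3 + 14u^2 - 36u + 240 = ((1/69)u + 8/529)(138u^2 + 822u - 5580) + ((17160/529)u + 171600/529)
  138u^2 + 822u - 5580 = ((12167/2860)u - 49197/2860)((17160/529)u + 171600/529) + (0)
Last nonzero remainder: (17160/529)u + 171600/529. Dividing through by 17160/529 gives the monic gcd u + 10.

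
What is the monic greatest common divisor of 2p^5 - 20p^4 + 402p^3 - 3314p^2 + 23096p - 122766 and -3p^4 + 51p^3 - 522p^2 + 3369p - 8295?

p^3 - 12p^2 + 114p - 553

Euclidean algorithm in ℚ[p]:
  2p^5 - 20p^4 + 402p^3 - 3314p^2 + 23096p - 122766 = (-(2/3)p - 14/3)(-3p^4 + 51p^3 - 522p^2 + 3369p - 8295) + (292p^3 - 3504p^2 + 33288p - 161476)
  -3p^4 + 51p^3 - 522p^2 + 3369p - 8295 = (-(3/292)p + 15/292)(292p^3 - 3504p^2 + 33288p - 161476) + (0)
Last nonzero remainder: 292p^3 - 3504p^2 + 33288p - 161476. Dividing through by 292 gives the monic gcd p^3 - 12p^2 + 114p - 553.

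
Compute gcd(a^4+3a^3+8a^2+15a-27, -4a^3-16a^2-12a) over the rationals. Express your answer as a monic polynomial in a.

Repeated division with remainder:
  a^4+3a^3+8a^2+15a-27 = (-(1/4)a+1/4)(-4a^3-16a^2-12a) + (9a^2+18a-27)
  -4a^3-16a^2-12a = (-(4/9)a-8/9)(9a^2+18a-27) + (-8a-24)
  9a^2+18a-27 = (-(9/8)a+9/8)(-8a-24) + (0)
Last nonzero remainder: -8a-24. Dividing through by -8 gives the monic gcd a+3.

a+3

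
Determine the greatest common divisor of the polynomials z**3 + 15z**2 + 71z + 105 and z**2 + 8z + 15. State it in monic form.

z**2 + 8z + 15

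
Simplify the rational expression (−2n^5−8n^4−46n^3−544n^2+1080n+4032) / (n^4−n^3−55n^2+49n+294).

By polynomial division,
  −2n^5−8n^4−46n^3−544n^2+1080n+4032 = (−2n−10)(n^4−n^3−55n^2+49n+294) + (−166n^3−996n^2+2158n+6972)
  n^4−n^3−55n^2+49n+294 = (−(1/166)n+7/166)(−166n^3−996n^2+2158n+6972) + (0)
Last nonzero remainder: −166n^3−996n^2+2158n+6972. Dividing through by −166 gives the monic gcd n^3+6n^2−13n−42.
Cancel n^3+6n^2−13n−42 from numerator and denominator to get the reduced form.

(−2n^2+4n−96)/(n−7)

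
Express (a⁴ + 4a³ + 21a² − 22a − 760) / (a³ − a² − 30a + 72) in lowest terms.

Apply the Euclidean algorithm:
  a⁴ + 4a³ + 21a² − 22a − 760 = (a + 5)(a³ − a² − 30a + 72) + (56a² + 56a − 1120)
  a³ − a² − 30a + 72 = ((1/56)a − 1/28)(56a² + 56a − 1120) + (−8a + 32)
  56a² + 56a − 1120 = (−7a − 35)(−8a + 32) + (0)
Last nonzero remainder: −8a + 32. Dividing through by −8 gives the monic gcd a − 4.
Cancel a − 4 from numerator and denominator to get the reduced form.

(a³ + 8a² + 53a + 190)/(a² + 3a − 18)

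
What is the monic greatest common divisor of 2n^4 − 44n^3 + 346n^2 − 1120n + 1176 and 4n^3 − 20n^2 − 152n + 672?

By polynomial division,
  2n^4 − 44n^3 + 346n^2 − 1120n + 1176 = ((1/2)n − 17/2)(4n^3 − 20n^2 − 152n + 672) + (252n^2 − 2748n + 6888)
  4n^3 − 20n^2 − 152n + 672 = ((1/63)n + 124/1323)(252n^2 − 2748n + 6888) + (−(1664/441)n + 1664/63)
  252n^2 − 2748n + 6888 = (−(27783/416)n + 54243/208)(−(1664/441)n + 1664/63) + (0)
Last nonzero remainder: −(1664/441)n + 1664/63. Dividing through by −1664/441 gives the monic gcd n − 7.

n − 7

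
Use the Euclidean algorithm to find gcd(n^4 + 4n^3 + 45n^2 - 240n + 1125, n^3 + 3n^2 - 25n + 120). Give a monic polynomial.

n^2 - 5n + 15

Repeated division with remainder:
  n^4 + 4n^3 + 45n^2 - 240n + 1125 = (n + 1)(n^3 + 3n^2 - 25n + 120) + (67n^2 - 335n + 1005)
  n^3 + 3n^2 - 25n + 120 = ((1/67)n + 8/67)(67n^2 - 335n + 1005) + (0)
Last nonzero remainder: 67n^2 - 335n + 1005. Dividing through by 67 gives the monic gcd n^2 - 5n + 15.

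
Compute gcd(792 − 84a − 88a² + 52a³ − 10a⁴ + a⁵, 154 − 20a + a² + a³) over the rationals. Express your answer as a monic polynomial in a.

22 − 6a + a²

Repeated division with remainder:
  a⁵ − 10a⁴ + 52a³ − 88a² − 84a + 792 = (a² − 11a + 83)(a³ + a² − 20a + 154) + (−545a² + 3270a − 11990)
  a³ + a² − 20a + 154 = (−(1/545)a − 7/545)(−545a² + 3270a − 11990) + (0)
Last nonzero remainder: −545a² + 3270a − 11990. Dividing through by −545 gives the monic gcd a² − 6a + 22.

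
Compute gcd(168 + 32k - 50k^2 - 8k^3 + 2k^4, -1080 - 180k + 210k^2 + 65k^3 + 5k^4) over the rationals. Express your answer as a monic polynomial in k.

-6 + k + k^2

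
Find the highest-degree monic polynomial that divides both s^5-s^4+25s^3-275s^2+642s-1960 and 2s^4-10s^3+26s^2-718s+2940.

Apply the Euclidean algorithm:
  s^5-s^4+25s^3-275s^2+642s-1960 = ((1/2)s+2)(2s^4-10s^3+26s^2-718s+2940) + (32s^3+32s^2+608s-7840)
  2s^4-10s^3+26s^2-718s+2940 = ((1/16)s-3/8)(32s^3+32s^2+608s-7840) + (0)
Last nonzero remainder: 32s^3+32s^2+608s-7840. Dividing through by 32 gives the monic gcd s^3+s^2+19s-245.

s^3+s^2+19s-245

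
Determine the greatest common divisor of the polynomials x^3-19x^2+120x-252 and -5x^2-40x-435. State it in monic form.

1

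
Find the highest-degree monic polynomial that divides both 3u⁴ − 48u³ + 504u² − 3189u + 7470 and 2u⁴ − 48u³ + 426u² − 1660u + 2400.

Repeated division with remainder:
  3u⁴ − 48u³ + 504u² − 3189u + 7470 = (3/2)(2u⁴ − 48u³ + 426u² − 1660u + 2400) + (24u³ − 135u² − 699u + 3870)
  2u⁴ − 48u³ + 426u² − 1660u + 2400 = ((1/12)u − 49/32)(24u³ − 135u² − 699u + 3870) + ((8881/32)u² − (97691/32)u + 133215/16)
  24u³ − 135u² − 699u + 3870 = ((768/8881)u + 4128/8881)((8881/32)u² − (97691/32)u + 133215/16) + (0)
Last nonzero remainder: (8881/32)u² − (97691/32)u + 133215/16. Dividing through by 8881/32 gives the monic gcd u² − 11u + 30.

u² − 11u + 30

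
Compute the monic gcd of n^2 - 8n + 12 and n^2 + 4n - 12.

By polynomial division,
  n^2 - 8n + 12 = (n^2 + 4n - 12) + (-12n + 24)
  n^2 + 4n - 12 = (-(1/12)n - 1/2)(-12n + 24) + (0)
Last nonzero remainder: -12n + 24. Dividing through by -12 gives the monic gcd n - 2.

n - 2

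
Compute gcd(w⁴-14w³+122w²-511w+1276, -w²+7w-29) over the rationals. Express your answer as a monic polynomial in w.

w²-7w+29

By polynomial division,
  w⁴-14w³+122w²-511w+1276 = (-w²+7w-44)(-w²+7w-29) + (0)
Last nonzero remainder: -w²+7w-29. Dividing through by -1 gives the monic gcd w²-7w+29.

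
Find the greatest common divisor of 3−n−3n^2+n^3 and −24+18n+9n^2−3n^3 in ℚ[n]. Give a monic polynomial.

−1+n

Apply the Euclidean algorithm:
  n^3−3n^2−n+3 = (−1/3)(−3n^3+9n^2+18n−24) + (5n−5)
  −3n^3+9n^2+18n−24 = (−(3/5)n^2+(6/5)n+24/5)(5n−5) + (0)
Last nonzero remainder: 5n−5. Dividing through by 5 gives the monic gcd n−1.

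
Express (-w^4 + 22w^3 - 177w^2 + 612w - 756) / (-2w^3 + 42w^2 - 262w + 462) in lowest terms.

Repeated division with remainder:
  -w^4 + 22w^3 - 177w^2 + 612w - 756 = ((1/2)w - 1/2)(-2w^3 + 42w^2 - 262w + 462) + (-25w^2 + 250w - 525)
  -2w^3 + 42w^2 - 262w + 462 = ((2/25)w - 22/25)(-25w^2 + 250w - 525) + (0)
Last nonzero remainder: -25w^2 + 250w - 525. Dividing through by -25 gives the monic gcd w^2 - 10w + 21.
Cancel w^2 - 10w + 21 from numerator and denominator to get the reduced form.

(w^2 - 12w + 36)/(2w - 22)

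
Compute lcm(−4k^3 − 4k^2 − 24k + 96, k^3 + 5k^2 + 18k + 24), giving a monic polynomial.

By polynomial division,
  −4k^3 − 4k^2 − 24k + 96 = (−4)(k^3 + 5k^2 + 18k + 24) + (16k^2 + 48k + 192)
  k^3 + 5k^2 + 18k + 24 = ((1/16)k + 1/8)(16k^2 + 48k + 192) + (0)
Last nonzero remainder: 16k^2 + 48k + 192. Dividing through by 16 gives the monic gcd k^2 + 3k + 12.
Then lcm(f, g) = f·g / gcd(f, g); expanding and making the result monic gives the answer.

k^4 + 3k^3 + 8k^2 − 12k − 48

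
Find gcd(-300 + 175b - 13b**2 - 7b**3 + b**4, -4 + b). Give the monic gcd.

-4 + b

Repeated division with remainder:
  b**4 - 7b**3 - 13b**2 + 175b - 300 = (b**3 - 3b**2 - 25b + 75)(b - 4) + (0)
The last nonzero remainder b - 4 is already monic.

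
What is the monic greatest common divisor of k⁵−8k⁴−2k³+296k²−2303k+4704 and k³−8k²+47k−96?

Repeated division with remainder:
  k⁵−8k⁴−2k³+296k²−2303k+4704 = (k²−49)(k³−8k²+47k−96) + (0)
The last nonzero remainder k³−8k²+47k−96 is already monic.

k³−8k²+47k−96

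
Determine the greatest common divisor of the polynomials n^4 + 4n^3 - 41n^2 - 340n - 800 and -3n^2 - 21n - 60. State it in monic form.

By polynomial division,
  n^4 + 4n^3 - 41n^2 - 340n - 800 = (-(1/3)n^2 + n + 40/3)(-3n^2 - 21n - 60) + (0)
Last nonzero remainder: -3n^2 - 21n - 60. Dividing through by -3 gives the monic gcd n^2 + 7n + 20.

n^2 + 7n + 20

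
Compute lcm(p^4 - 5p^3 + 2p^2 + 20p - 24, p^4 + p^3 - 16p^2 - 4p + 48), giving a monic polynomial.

p^5 - p^4 - 18p^3 + 28p^2 + 56p - 96

By polynomial division,
  p^4 - 5p^3 + 2p^2 + 20p - 24 = (p^4 + p^3 - 16p^2 - 4p + 48) + (-6p^3 + 18p^2 + 24p - 72)
  p^4 + p^3 - 16p^2 - 4p + 48 = (-(1/6)p - 2/3)(-6p^3 + 18p^2 + 24p - 72) + (0)
Last nonzero remainder: -6p^3 + 18p^2 + 24p - 72. Dividing through by -6 gives the monic gcd p^3 - 3p^2 - 4p + 12.
Then lcm(f, g) = f·g / gcd(f, g); expanding and making the result monic gives the answer.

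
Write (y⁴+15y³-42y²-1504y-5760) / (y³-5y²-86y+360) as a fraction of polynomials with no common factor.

(y²+16y+64)/(y-4)

Apply the Euclidean algorithm:
  y⁴+15y³-42y²-1504y-5760 = (y+20)(y³-5y²-86y+360) + (144y²-144y-12960)
  y³-5y²-86y+360 = ((1/144)y-1/36)(144y²-144y-12960) + (0)
Last nonzero remainder: 144y²-144y-12960. Dividing through by 144 gives the monic gcd y²-y-90.
Cancel y²-y-90 from numerator and denominator to get the reduced form.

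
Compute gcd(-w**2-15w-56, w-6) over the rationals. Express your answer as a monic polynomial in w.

1

Repeated division with remainder:
  -w**2-15w-56 = (-w-21)(w-6) + (-182)
  w-6 = (-(1/182)w+3/91)(-182) + (0)
The last nonzero remainder is the constant -182, so the polynomials are coprime and gcd = 1.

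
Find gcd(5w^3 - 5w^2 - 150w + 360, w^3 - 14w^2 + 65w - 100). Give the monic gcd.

Repeated division with remainder:
  5w^3 - 5w^2 - 150w + 360 = (5)(w^3 - 14w^2 + 65w - 100) + (65w^2 - 475w + 860)
  w^3 - 14w^2 + 65w - 100 = ((1/65)w - 87/845)(65w^2 - 475w + 860) + ((484/169)w - 1936/169)
  65w^2 - 475w + 860 = ((10985/484)w - 36335/484)((484/169)w - 1936/169) + (0)
Last nonzero remainder: (484/169)w - 1936/169. Dividing through by 484/169 gives the monic gcd w - 4.

w - 4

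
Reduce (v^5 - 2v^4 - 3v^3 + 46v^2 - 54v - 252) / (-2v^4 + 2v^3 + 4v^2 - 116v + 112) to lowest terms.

(-v^3 - 2v^2 + 9v + 18)/(2v^2 + 6v - 8)

Apply the Euclidean algorithm:
  v^5 - 2v^4 - 3v^3 + 46v^2 - 54v - 252 = (-(1/2)v + 1/2)(-2v^4 + 2v^3 + 4v^2 - 116v + 112) + (-2v^3 - 14v^2 + 60v - 308)
  -2v^4 + 2v^3 + 4v^2 - 116v + 112 = (v - 8)(-2v^3 - 14v^2 + 60v - 308) + (-168v^2 + 672v - 2352)
  -2v^3 - 14v^2 + 60v - 308 = ((1/84)v + 11/84)(-168v^2 + 672v - 2352) + (0)
Last nonzero remainder: -168v^2 + 672v - 2352. Dividing through by -168 gives the monic gcd v^2 - 4v + 14.
Cancel v^2 - 4v + 14 from numerator and denominator to get the reduced form.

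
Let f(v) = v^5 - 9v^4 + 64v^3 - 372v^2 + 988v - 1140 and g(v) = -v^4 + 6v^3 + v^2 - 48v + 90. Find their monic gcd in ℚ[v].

v^3 - 9v^2 + 26v - 30

Euclidean algorithm in ℚ[v]:
  v^5 - 9v^4 + 64v^3 - 372v^2 + 988v - 1140 = (-v + 3)(-v^4 + 6v^3 + v^2 - 48v + 90) + (47v^3 - 423v^2 + 1222v - 1410)
  -v^4 + 6v^3 + v^2 - 48v + 90 = (-(1/47)v - 3/47)(47v^3 - 423v^2 + 1222v - 1410) + (0)
Last nonzero remainder: 47v^3 - 423v^2 + 1222v - 1410. Dividing through by 47 gives the monic gcd v^3 - 9v^2 + 26v - 30.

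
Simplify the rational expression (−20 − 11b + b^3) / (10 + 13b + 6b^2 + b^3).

(−4 + b)/(2 + b)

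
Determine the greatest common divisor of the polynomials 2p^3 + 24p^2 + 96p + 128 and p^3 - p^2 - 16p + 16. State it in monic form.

p + 4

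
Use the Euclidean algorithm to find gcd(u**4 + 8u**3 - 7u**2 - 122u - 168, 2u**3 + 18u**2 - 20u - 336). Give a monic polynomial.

By polynomial division,
  u**4 + 8u**3 - 7u**2 - 122u - 168 = ((1/2)u - 1/2)(2u**3 + 18u**2 - 20u - 336) + (12u**2 + 36u - 336)
  2u**3 + 18u**2 - 20u - 336 = ((1/6)u + 1)(12u**2 + 36u - 336) + (0)
Last nonzero remainder: 12u**2 + 36u - 336. Dividing through by 12 gives the monic gcd u**2 + 3u - 28.

u**2 + 3u - 28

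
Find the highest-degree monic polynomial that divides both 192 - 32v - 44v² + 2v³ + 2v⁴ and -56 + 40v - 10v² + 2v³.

-2 + v

Repeated division with remainder:
  2v⁴ + 2v³ - 44v² - 32v + 192 = (v + 6)(2v³ - 10v² + 40v - 56) + (-24v² - 216v + 528)
  2v³ - 10v² + 40v - 56 = (-(1/12)v + 7/6)(-24v² - 216v + 528) + (336v - 672)
  -24v² - 216v + 528 = (-(1/14)v - 11/14)(336v - 672) + (0)
Last nonzero remainder: 336v - 672. Dividing through by 336 gives the monic gcd v - 2.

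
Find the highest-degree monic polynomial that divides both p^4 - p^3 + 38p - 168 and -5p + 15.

Repeated division with remainder:
  p^4 - p^3 + 38p - 168 = (-(1/5)p^3 - (2/5)p^2 - (6/5)p - 56/5)(-5p + 15) + (0)
Last nonzero remainder: -5p + 15. Dividing through by -5 gives the monic gcd p - 3.

p - 3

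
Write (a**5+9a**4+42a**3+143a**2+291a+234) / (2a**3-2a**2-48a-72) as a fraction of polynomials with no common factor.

Euclidean algorithm in ℚ[a]:
  a**5+9a**4+42a**3+143a**2+291a+234 = ((1/2)a**2+5a+38)(2a**3-2a**2-48a-72) + (495a**2+2475a+2970)
  2a**3-2a**2-48a-72 = ((2/495)a-4/165)(495a**2+2475a+2970) + (0)
Last nonzero remainder: 495a**2+2475a+2970. Dividing through by 495 gives the monic gcd a**2+5a+6.
Cancel a**2+5a+6 from numerator and denominator to get the reduced form.

(a**3+4a**2+16a+39)/(2a-12)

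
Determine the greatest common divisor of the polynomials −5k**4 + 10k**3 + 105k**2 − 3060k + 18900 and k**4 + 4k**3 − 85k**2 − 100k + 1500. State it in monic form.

k**2 + 4k − 60

Repeated division with remainder:
  −5k**4 + 10k**3 + 105k**2 − 3060k + 18900 = (−5)(k**4 + 4k**3 − 85k**2 − 100k + 1500) + (30k**3 − 320k**2 − 3560k + 26400)
  k**4 + 4k**3 − 85k**2 − 100k + 1500 = ((1/30)k + 22/45)(30k**3 − 320k**2 − 3560k + 26400) + ((1711/9)k**2 + (6844/9)k − 34220/3)
  30k**3 − 320k**2 − 3560k + 26400 = ((270/1711)k − 3960/1711)((1711/9)k**2 + (6844/9)k − 34220/3) + (0)
Last nonzero remainder: (1711/9)k**2 + (6844/9)k − 34220/3. Dividing through by 1711/9 gives the monic gcd k**2 + 4k − 60.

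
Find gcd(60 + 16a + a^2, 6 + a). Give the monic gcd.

6 + a

Euclidean algorithm in ℚ[a]:
  a^2 + 16a + 60 = (a + 10)(a + 6) + (0)
The last nonzero remainder a + 6 is already monic.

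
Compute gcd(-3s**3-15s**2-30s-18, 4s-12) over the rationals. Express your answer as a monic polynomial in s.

By polynomial division,
  -3s**3-15s**2-30s-18 = (-(3/4)s**2-6s-51/2)(4s-12) + (-324)
  4s-12 = (-(1/81)s+1/27)(-324) + (0)
The last nonzero remainder is the constant -324, so the polynomials are coprime and gcd = 1.

1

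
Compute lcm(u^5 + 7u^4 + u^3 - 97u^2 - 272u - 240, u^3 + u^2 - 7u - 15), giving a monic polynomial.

u^6 + 4u^5 - 20u^4 - 100u^3 + 19u^2 + 576u + 720

Euclidean algorithm in ℚ[u]:
  u^5 + 7u^4 + u^3 - 97u^2 - 272u - 240 = (u^2 + 6u + 2)(u^3 + u^2 - 7u - 15) + (-42u^2 - 168u - 210)
  u^3 + u^2 - 7u - 15 = (-(1/42)u + 1/14)(-42u^2 - 168u - 210) + (0)
Last nonzero remainder: -42u^2 - 168u - 210. Dividing through by -42 gives the monic gcd u^2 + 4u + 5.
Then lcm(f, g) = f·g / gcd(f, g); expanding and making the result monic gives the answer.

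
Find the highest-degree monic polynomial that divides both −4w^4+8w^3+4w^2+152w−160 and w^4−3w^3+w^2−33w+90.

Repeated division with remainder:
  −4w^4+8w^3+4w^2+152w−160 = (−4)(w^4−3w^3+w^2−33w+90) + (−4w^3+8w^2+20w+200)
  w^4−3w^3+w^2−33w+90 = (−(1/4)w+1/4)(−4w^3+8w^2+20w+200) + (4w^2+12w+40)
  −4w^3+8w^2+20w+200 = (−w+5)(4w^2+12w+40) + (0)
Last nonzero remainder: 4w^2+12w+40. Dividing through by 4 gives the monic gcd w^2+3w+10.

w^2+3w+10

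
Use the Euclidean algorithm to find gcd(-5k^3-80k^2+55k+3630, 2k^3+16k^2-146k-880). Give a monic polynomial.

Apply the Euclidean algorithm:
  -5k^3-80k^2+55k+3630 = (-5/2)(2k^3+16k^2-146k-880) + (-40k^2-310k+1430)
  2k^3+16k^2-146k-880 = (-(1/20)k-1/80)(-40k^2-310k+1430) + (-(627/8)k-6897/8)
  -40k^2-310k+1430 = ((320/627)k-1040/627)(-(627/8)k-6897/8) + (0)
Last nonzero remainder: -(627/8)k-6897/8. Dividing through by -627/8 gives the monic gcd k+11.

k+11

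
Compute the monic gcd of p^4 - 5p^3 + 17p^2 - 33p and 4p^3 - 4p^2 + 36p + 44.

p^2 - 2p + 11

Repeated division with remainder:
  p^4 - 5p^3 + 17p^2 - 33p = ((1/4)p - 1)(4p^3 - 4p^2 + 36p + 44) + (4p^2 - 8p + 44)
  4p^3 - 4p^2 + 36p + 44 = (p + 1)(4p^2 - 8p + 44) + (0)
Last nonzero remainder: 4p^2 - 8p + 44. Dividing through by 4 gives the monic gcd p^2 - 2p + 11.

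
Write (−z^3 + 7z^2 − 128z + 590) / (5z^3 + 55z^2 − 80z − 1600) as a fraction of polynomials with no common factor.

(−z^2 + 2z − 118)/(5z^2 + 80z + 320)

Repeated division with remainder:
  −z^3 + 7z^2 − 128z + 590 = (−1/5)(5z^3 + 55z^2 − 80z − 1600) + (18z^2 − 144z + 270)
  5z^3 + 55z^2 − 80z − 1600 = ((5/18)z + 95/18)(18z^2 − 144z + 270) + (605z − 3025)
  18z^2 − 144z + 270 = ((18/605)z − 54/605)(605z − 3025) + (0)
Last nonzero remainder: 605z − 3025. Dividing through by 605 gives the monic gcd z − 5.
Cancel z − 5 from numerator and denominator to get the reduced form.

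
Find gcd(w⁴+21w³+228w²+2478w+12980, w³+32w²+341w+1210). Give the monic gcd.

w²+21w+110

By polynomial division,
  w⁴+21w³+228w²+2478w+12980 = (w-11)(w³+32w²+341w+1210) + (239w²+5019w+26290)
  w³+32w²+341w+1210 = ((1/239)w+11/239)(239w²+5019w+26290) + (0)
Last nonzero remainder: 239w²+5019w+26290. Dividing through by 239 gives the monic gcd w²+21w+110.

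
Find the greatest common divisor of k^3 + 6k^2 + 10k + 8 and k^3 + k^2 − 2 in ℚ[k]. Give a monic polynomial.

By polynomial division,
  k^3 + 6k^2 + 10k + 8 = (k^3 + k^2 − 2) + (5k^2 + 10k + 10)
  k^3 + k^2 − 2 = ((1/5)k − 1/5)(5k^2 + 10k + 10) + (0)
Last nonzero remainder: 5k^2 + 10k + 10. Dividing through by 5 gives the monic gcd k^2 + 2k + 2.

k^2 + 2k + 2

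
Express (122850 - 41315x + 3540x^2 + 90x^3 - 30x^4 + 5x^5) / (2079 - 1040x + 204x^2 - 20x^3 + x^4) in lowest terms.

Apply the Euclidean algorithm:
  5x^5 - 30x^4 + 90x^3 + 3540x^2 - 41315x + 122850 = (5x + 70)(x^4 - 20x^3 + 204x^2 - 1040x + 2079) + (470x^3 - 5540x^2 + 21090x - 22680)
  x^4 - 20x^3 + 204x^2 - 1040x + 2079 = ((1/470)x - 193/11045)(470x^3 - 5540x^2 + 21090x - 22680) + ((137669/2209)x^2 - (1376690/2209)x + 3717063/2209)
  470x^3 - 5540x^2 + 21090x - 22680 = ((1038230/137669)x - 265080/19667)((137669/2209)x^2 - (1376690/2209)x + 3717063/2209) + (0)
Last nonzero remainder: (137669/2209)x^2 - (1376690/2209)x + 3717063/2209. Dividing through by 137669/2209 gives the monic gcd x^2 - 10x + 27.
Cancel x^2 - 10x + 27 from numerator and denominator to get the reduced form.

(4550 + 155x + 20x^2 + 5x^3)/(77 - 10x + x^2)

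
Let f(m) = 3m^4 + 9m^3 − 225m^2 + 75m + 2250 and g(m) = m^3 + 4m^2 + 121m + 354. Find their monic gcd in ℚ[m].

m + 3

Apply the Euclidean algorithm:
  3m^4 + 9m^3 − 225m^2 + 75m + 2250 = (3m − 3)(m^3 + 4m^2 + 121m + 354) + (−576m^2 − 624m + 3312)
  m^3 + 4m^2 + 121m + 354 = (−(1/576)m − 35/6912)(−576m^2 − 624m + 3312) + ((17797/144)m + 17797/48)
  −576m^2 − 624m + 3312 = (−(82944/17797)m + 158976/17797)((17797/144)m + 17797/48) + (0)
Last nonzero remainder: (17797/144)m + 17797/48. Dividing through by 17797/144 gives the monic gcd m + 3.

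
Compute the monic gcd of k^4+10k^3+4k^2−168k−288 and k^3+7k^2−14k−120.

Apply the Euclidean algorithm:
  k^4+10k^3+4k^2−168k−288 = (k+3)(k^3+7k^2−14k−120) + (−3k^2−6k+72)
  k^3+7k^2−14k−120 = (−(1/3)k−5/3)(−3k^2−6k+72) + (0)
Last nonzero remainder: −3k^2−6k+72. Dividing through by −3 gives the monic gcd k^2+2k−24.

k^2+2k−24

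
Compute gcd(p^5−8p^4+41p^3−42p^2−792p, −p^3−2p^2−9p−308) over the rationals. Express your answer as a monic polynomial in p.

By polynomial division,
  p^5−8p^4+41p^3−42p^2−792p = (−p^2+10p−52)(−p^3−2p^2−9p−308) + (−364p^2+1820p−16016)
  −p^3−2p^2−9p−308 = ((1/364)p+1/52)(−364p^2+1820p−16016) + (0)
Last nonzero remainder: −364p^2+1820p−16016. Dividing through by −364 gives the monic gcd p^2−5p+44.

p^2−5p+44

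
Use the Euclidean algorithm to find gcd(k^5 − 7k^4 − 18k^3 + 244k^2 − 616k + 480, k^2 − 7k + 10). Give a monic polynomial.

Apply the Euclidean algorithm:
  k^5 − 7k^4 − 18k^3 + 244k^2 − 616k + 480 = (k^3 − 28k + 48)(k^2 − 7k + 10) + (0)
The last nonzero remainder k^2 − 7k + 10 is already monic.

k^2 − 7k + 10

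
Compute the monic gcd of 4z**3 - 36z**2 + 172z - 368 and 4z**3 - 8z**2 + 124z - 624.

Euclidean algorithm in ℚ[z]:
  4z**3 - 36z**2 + 172z - 368 = (4z**3 - 8z**2 + 124z - 624) + (-28z**2 + 48z + 256)
  4z**3 - 8z**2 + 124z - 624 = (-(1/7)z + 2/49)(-28z**2 + 48z + 256) + ((7772/49)z - 31088/49)
  -28z**2 + 48z + 256 = (-(343/1943)z - 784/1943)((7772/49)z - 31088/49) + (0)
Last nonzero remainder: (7772/49)z - 31088/49. Dividing through by 7772/49 gives the monic gcd z - 4.

z - 4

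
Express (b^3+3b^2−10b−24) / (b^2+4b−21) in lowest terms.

(b^2+6b+8)/(b+7)

By polynomial division,
  b^3+3b^2−10b−24 = (b−1)(b^2+4b−21) + (15b−45)
  b^2+4b−21 = ((1/15)b+7/15)(15b−45) + (0)
Last nonzero remainder: 15b−45. Dividing through by 15 gives the monic gcd b−3.
Cancel b−3 from numerator and denominator to get the reduced form.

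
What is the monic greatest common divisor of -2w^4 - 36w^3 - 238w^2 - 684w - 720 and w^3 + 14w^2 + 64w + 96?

Euclidean algorithm in ℚ[w]:
  -2w^4 - 36w^3 - 238w^2 - 684w - 720 = (-2w - 8)(w^3 + 14w^2 + 64w + 96) + (2w^2 + 20w + 48)
  w^3 + 14w^2 + 64w + 96 = ((1/2)w + 2)(2w^2 + 20w + 48) + (0)
Last nonzero remainder: 2w^2 + 20w + 48. Dividing through by 2 gives the monic gcd w^2 + 10w + 24.

w^2 + 10w + 24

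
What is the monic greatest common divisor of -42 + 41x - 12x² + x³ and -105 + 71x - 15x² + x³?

21 - 10x + x²

Euclidean algorithm in ℚ[x]:
  x³ - 12x² + 41x - 42 = (x³ - 15x² + 71x - 105) + (3x² - 30x + 63)
  x³ - 15x² + 71x - 105 = ((1/3)x - 5/3)(3x² - 30x + 63) + (0)
Last nonzero remainder: 3x² - 30x + 63. Dividing through by 3 gives the monic gcd x² - 10x + 21.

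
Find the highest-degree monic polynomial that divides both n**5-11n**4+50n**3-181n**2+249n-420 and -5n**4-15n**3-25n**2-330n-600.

n**2-3n+15

By polynomial division,
  n**5-11n**4+50n**3-181n**2+249n-420 = (-(1/5)n+14/5)(-5n**4-15n**3-25n**2-330n-600) + (87n**3-177n**2+1053n+1260)
  -5n**4-15n**3-25n**2-330n-600 = (-(5/87)n-730/2523)(87n**3-177n**2+1053n+1260) + (-(13200/841)n**2+(39600/841)n-198000/841)
  87n**3-177n**2+1053n+1260 = (-(24389/4400)n-5887/1100)(-(13200/841)n**2+(39600/841)n-198000/841) + (0)
Last nonzero remainder: -(13200/841)n**2+(39600/841)n-198000/841. Dividing through by -13200/841 gives the monic gcd n**2-3n+15.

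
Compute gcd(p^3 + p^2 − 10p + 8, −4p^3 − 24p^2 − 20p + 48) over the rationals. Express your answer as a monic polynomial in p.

Apply the Euclidean algorithm:
  p^3 + p^2 − 10p + 8 = (−1/4)(−4p^3 − 24p^2 − 20p + 48) + (−5p^2 − 15p + 20)
  −4p^3 − 24p^2 − 20p + 48 = ((4/5)p + 12/5)(−5p^2 − 15p + 20) + (0)
Last nonzero remainder: −5p^2 − 15p + 20. Dividing through by −5 gives the monic gcd p^2 + 3p − 4.

p^2 + 3p − 4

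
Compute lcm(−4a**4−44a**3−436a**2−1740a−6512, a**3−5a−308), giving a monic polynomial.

By polynomial division,
  −4a**4−44a**3−436a**2−1740a−6512 = (−4a−44)(a**3−5a−308) + (−456a**2−3192a−20064)
  a**3−5a−308 = (−(1/456)a+7/456)(−456a**2−3192a−20064) + (0)
Last nonzero remainder: −456a**2−3192a−20064. Dividing through by −456 gives the monic gcd a**2+7a+44.
Then lcm(f, g) = f·g / gcd(f, g); expanding and making the result monic gives the answer.

a**5+4a**4+32a**3−328a**2−1417a−11396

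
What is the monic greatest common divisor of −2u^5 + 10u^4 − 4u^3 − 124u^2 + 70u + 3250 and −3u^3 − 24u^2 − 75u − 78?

By polynomial division,
  −2u^5 + 10u^4 − 4u^3 − 124u^2 + 70u + 3250 = ((2/3)u^2 − (26/3)u + 54)(−3u^3 − 24u^2 − 75u − 78) + (574u^2 + 3444u + 7462)
  −3u^3 − 24u^2 − 75u − 78 = (−(3/574)u − 3/287)(574u^2 + 3444u + 7462) + (0)
Last nonzero remainder: 574u^2 + 3444u + 7462. Dividing through by 574 gives the monic gcd u^2 + 6u + 13.

u^2 + 6u + 13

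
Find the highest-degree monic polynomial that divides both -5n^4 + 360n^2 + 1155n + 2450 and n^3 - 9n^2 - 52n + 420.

n^2 - 3n - 70

Euclidean algorithm in ℚ[n]:
  -5n^4 + 360n^2 + 1155n + 2450 = (-5n - 45)(n^3 - 9n^2 - 52n + 420) + (-305n^2 + 915n + 21350)
  n^3 - 9n^2 - 52n + 420 = (-(1/305)n + 6/305)(-305n^2 + 915n + 21350) + (0)
Last nonzero remainder: -305n^2 + 915n + 21350. Dividing through by -305 gives the monic gcd n^2 - 3n - 70.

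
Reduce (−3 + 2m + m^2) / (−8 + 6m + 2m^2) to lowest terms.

Repeated division with remainder:
  m^2 + 2m − 3 = (1/2)(2m^2 + 6m − 8) + (−m + 1)
  2m^2 + 6m − 8 = (−2m − 8)(−m + 1) + (0)
Last nonzero remainder: −m + 1. Dividing through by −1 gives the monic gcd m − 1.
Cancel m − 1 from numerator and denominator to get the reduced form.

(3 + m)/(8 + 2m)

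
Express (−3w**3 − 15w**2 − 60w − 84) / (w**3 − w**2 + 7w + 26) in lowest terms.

Apply the Euclidean algorithm:
  −3w**3 − 15w**2 − 60w − 84 = (−3)(w**3 − w**2 + 7w + 26) + (−18w**2 − 39w − 6)
  w**3 − w**2 + 7w + 26 = (−(1/18)w + 19/108)(−18w**2 − 39w − 6) + ((487/36)w + 487/18)
  −18w**2 − 39w − 6 = (−(648/487)w − 108/487)((487/36)w + 487/18) + (0)
Last nonzero remainder: (487/36)w + 487/18. Dividing through by 487/36 gives the monic gcd w + 2.
Cancel w + 2 from numerator and denominator to get the reduced form.

(−3w**2 − 9w − 42)/(w**2 − 3w + 13)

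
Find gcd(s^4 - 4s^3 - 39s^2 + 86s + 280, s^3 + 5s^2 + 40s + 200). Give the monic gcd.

By polynomial division,
  s^4 - 4s^3 - 39s^2 + 86s + 280 = (s - 9)(s^3 + 5s^2 + 40s + 200) + (-34s^2 + 246s + 2080)
  s^3 + 5s^2 + 40s + 200 = (-(1/34)s - 104/289)(-34s^2 + 246s + 2080) + ((54824/289)s + 274120/289)
  -34s^2 + 246s + 2080 = (-(4913/27412)s + 15028/6853)((54824/289)s + 274120/289) + (0)
Last nonzero remainder: (54824/289)s + 274120/289. Dividing through by 54824/289 gives the monic gcd s + 5.

s + 5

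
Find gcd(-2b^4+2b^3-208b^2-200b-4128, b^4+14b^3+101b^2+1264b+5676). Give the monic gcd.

Euclidean algorithm in ℚ[b]:
  -2b^4+2b^3-208b^2-200b-4128 = (-2)(b^4+14b^3+101b^2+1264b+5676) + (30b^3-6b^2+2328b+7224)
  b^4+14b^3+101b^2+1264b+5676 = ((1/30)b+71/150)(30b^3-6b^2+2328b+7224) + ((656/25)b^2-(1968/25)b+56416/25)
  30b^3-6b^2+2328b+7224 = ((375/328)b+525/164)((656/25)b^2-(1968/25)b+56416/25) + (0)
Last nonzero remainder: (656/25)b^2-(1968/25)b+56416/25. Dividing through by 656/25 gives the monic gcd b^2-3b+86.

b^2-3b+86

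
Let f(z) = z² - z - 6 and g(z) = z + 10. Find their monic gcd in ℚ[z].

1

Repeated division with remainder:
  z² - z - 6 = (z - 11)(z + 10) + (104)
  z + 10 = ((1/104)z + 5/52)(104) + (0)
The last nonzero remainder is the constant 104, so the polynomials are coprime and gcd = 1.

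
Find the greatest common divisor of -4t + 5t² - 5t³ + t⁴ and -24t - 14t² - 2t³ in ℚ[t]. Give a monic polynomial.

t

Apply the Euclidean algorithm:
  t⁴ - 5t³ + 5t² - 4t = (-(1/2)t + 6)(-2t³ - 14t² - 24t) + (77t² + 140t)
  -2t³ - 14t² - 24t = (-(2/77)t - 114/847)(77t² + 140t) + (-(624/121)t)
  77t² + 140t = (-(9317/624)t - 4235/156)(-(624/121)t) + (0)
Last nonzero remainder: -(624/121)t. Dividing through by -624/121 gives the monic gcd t.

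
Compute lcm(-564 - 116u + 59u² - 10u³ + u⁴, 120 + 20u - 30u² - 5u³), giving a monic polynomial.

6768 - 864u - 1736u² + 240u³ + 7u⁴ - 6u⁵ + u⁶

Repeated division with remainder:
  u⁴ - 10u³ + 59u² - 116u - 564 = (-(1/5)u + 16/5)(-5u³ - 30u² + 20u + 120) + (159u² - 156u - 948)
  -5u³ - 30u² + 20u + 120 = (-(5/159)u - 1850/8427)(159u² - 156u - 948) + (-(123760/2809)u - 247520/2809)
  159u² - 156u - 948 = (-(446631/123760)u + 665733/61880)(-(123760/2809)u - 247520/2809) + (0)
Last nonzero remainder: -(123760/2809)u - 247520/2809. Dividing through by -123760/2809 gives the monic gcd u + 2.
Then lcm(f, g) = f·g / gcd(f, g); expanding and making the result monic gives the answer.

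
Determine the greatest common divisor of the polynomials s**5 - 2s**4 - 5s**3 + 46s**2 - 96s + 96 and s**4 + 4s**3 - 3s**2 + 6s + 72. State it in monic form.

By polynomial division,
  s**5 - 2s**4 - 5s**3 + 46s**2 - 96s + 96 = (s - 6)(s**4 + 4s**3 - 3s**2 + 6s + 72) + (22s**3 + 22s**2 - 132s + 528)
  s**4 + 4s**3 - 3s**2 + 6s + 72 = ((1/22)s + 3/22)(22s**3 + 22s**2 - 132s + 528) + (0)
Last nonzero remainder: 22s**3 + 22s**2 - 132s + 528. Dividing through by 22 gives the monic gcd s**3 + s**2 - 6s + 24.

s**3 + s**2 - 6s + 24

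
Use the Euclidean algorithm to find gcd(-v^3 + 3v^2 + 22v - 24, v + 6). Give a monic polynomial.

Repeated division with remainder:
  -v^3 + 3v^2 + 22v - 24 = (-v^2 + 9v - 32)(v + 6) + (168)
  v + 6 = ((1/168)v + 1/28)(168) + (0)
The last nonzero remainder is the constant 168, so the polynomials are coprime and gcd = 1.

1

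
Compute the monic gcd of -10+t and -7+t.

Apply the Euclidean algorithm:
  t-10 = (t-7) + (-3)
  t-7 = (-(1/3)t+7/3)(-3) + (0)
The last nonzero remainder is the constant -3, so the polynomials are coprime and gcd = 1.

1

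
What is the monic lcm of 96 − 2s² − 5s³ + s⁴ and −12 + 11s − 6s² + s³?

288 − 192s + 90s² − 11s³ + 11s⁴ − 7s⁵ + s⁶

By polynomial division,
  s⁴ − 5s³ − 2s² + 96 = (s + 1)(s³ − 6s² + 11s − 12) + (−7s² + s + 108)
  s³ − 6s² + 11s − 12 = (−(1/7)s + 41/49)(−7s² + s + 108) + ((1254/49)s − 5016/49)
  −7s² + s + 108 = (−(343/1254)s − 441/418)((1254/49)s − 5016/49) + (0)
Last nonzero remainder: (1254/49)s − 5016/49. Dividing through by 1254/49 gives the monic gcd s − 4.
Then lcm(f, g) = f·g / gcd(f, g); expanding and making the result monic gives the answer.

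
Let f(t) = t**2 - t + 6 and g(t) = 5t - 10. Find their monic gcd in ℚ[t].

1

Apply the Euclidean algorithm:
  t**2 - t + 6 = ((1/5)t + 1/5)(5t - 10) + (8)
  5t - 10 = ((5/8)t - 5/4)(8) + (0)
The last nonzero remainder is the constant 8, so the polynomials are coprime and gcd = 1.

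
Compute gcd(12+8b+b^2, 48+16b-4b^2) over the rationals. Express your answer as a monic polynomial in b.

Apply the Euclidean algorithm:
  b^2+8b+12 = (-1/4)(-4b^2+16b+48) + (12b+24)
  -4b^2+16b+48 = (-(1/3)b+2)(12b+24) + (0)
Last nonzero remainder: 12b+24. Dividing through by 12 gives the monic gcd b+2.

2+b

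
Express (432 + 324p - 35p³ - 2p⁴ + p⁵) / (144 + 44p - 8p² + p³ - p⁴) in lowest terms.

(54 + 27p - p³)/(18 + p + p²)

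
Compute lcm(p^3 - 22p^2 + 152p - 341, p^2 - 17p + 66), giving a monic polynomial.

p^4 - 28p^3 + 284p^2 - 1253p + 2046

Apply the Euclidean algorithm:
  p^3 - 22p^2 + 152p - 341 = (p - 5)(p^2 - 17p + 66) + (p - 11)
  p^2 - 17p + 66 = (p - 6)(p - 11) + (0)
The last nonzero remainder p - 11 is already monic.
Then lcm(f, g) = f·g / gcd(f, g); expanding and making the result monic gives the answer.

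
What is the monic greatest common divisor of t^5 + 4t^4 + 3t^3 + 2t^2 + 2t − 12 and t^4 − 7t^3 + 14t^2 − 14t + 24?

Apply the Euclidean algorithm:
  t^5 + 4t^4 + 3t^3 + 2t^2 + 2t − 12 = (t + 11)(t^4 − 7t^3 + 14t^2 − 14t + 24) + (66t^3 − 138t^2 + 132t − 276)
  t^4 − 7t^3 + 14t^2 − 14t + 24 = ((1/66)t − 9/121)(66t^3 − 138t^2 + 132t − 276) + ((210/121)t^2 + 420/121)
  66t^3 − 138t^2 + 132t − 276 = ((1331/35)t − 2783/35)((210/121)t^2 + 420/121) + (0)
Last nonzero remainder: (210/121)t^2 + 420/121. Dividing through by 210/121 gives the monic gcd t^2 + 2.

t^2 + 2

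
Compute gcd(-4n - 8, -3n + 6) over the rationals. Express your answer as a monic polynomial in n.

1

Repeated division with remainder:
  -4n - 8 = (4/3)(-3n + 6) + (-16)
  -3n + 6 = ((3/16)n - 3/8)(-16) + (0)
The last nonzero remainder is the constant -16, so the polynomials are coprime and gcd = 1.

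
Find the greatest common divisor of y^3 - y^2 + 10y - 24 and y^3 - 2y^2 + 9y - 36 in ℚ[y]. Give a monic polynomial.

y^2 + y + 12

Apply the Euclidean algorithm:
  y^3 - y^2 + 10y - 24 = (y^3 - 2y^2 + 9y - 36) + (y^2 + y + 12)
  y^3 - 2y^2 + 9y - 36 = (y - 3)(y^2 + y + 12) + (0)
The last nonzero remainder y^2 + y + 12 is already monic.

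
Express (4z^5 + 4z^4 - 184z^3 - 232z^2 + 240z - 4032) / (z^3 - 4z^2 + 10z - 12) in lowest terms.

Repeated division with remainder:
  4z^5 + 4z^4 - 184z^3 - 232z^2 + 240z - 4032 = (4z^2 + 20z - 144)(z^3 - 4z^2 + 10z - 12) + (-960z^2 + 1920z - 5760)
  z^3 - 4z^2 + 10z - 12 = (-(1/960)z + 1/480)(-960z^2 + 1920z - 5760) + (0)
Last nonzero remainder: -960z^2 + 1920z - 5760. Dividing through by -960 gives the monic gcd z^2 - 2z + 6.
Cancel z^2 - 2z + 6 from numerator and denominator to get the reduced form.

(4z^3 + 12z^2 - 184z - 672)/(z - 2)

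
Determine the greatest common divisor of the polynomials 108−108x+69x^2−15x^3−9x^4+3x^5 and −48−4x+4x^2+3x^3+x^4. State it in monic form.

−6+x+x^2

Euclidean algorithm in ℚ[x]:
  3x^5−9x^4−15x^3+69x^2−108x+108 = (3x−18)(x^4+3x^3+4x^2−4x−48) + (27x^3+153x^2−36x−756)
  x^4+3x^3+4x^2−4x−48 = ((1/27)x−8/81)(27x^3+153x^2−36x−756) + ((184/9)x^2+(184/9)x−368/3)
  27x^3+153x^2−36x−756 = ((243/184)x+567/92)((184/9)x^2+(184/9)x−368/3) + (0)
Last nonzero remainder: (184/9)x^2+(184/9)x−368/3. Dividing through by 184/9 gives the monic gcd x^2+x−6.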